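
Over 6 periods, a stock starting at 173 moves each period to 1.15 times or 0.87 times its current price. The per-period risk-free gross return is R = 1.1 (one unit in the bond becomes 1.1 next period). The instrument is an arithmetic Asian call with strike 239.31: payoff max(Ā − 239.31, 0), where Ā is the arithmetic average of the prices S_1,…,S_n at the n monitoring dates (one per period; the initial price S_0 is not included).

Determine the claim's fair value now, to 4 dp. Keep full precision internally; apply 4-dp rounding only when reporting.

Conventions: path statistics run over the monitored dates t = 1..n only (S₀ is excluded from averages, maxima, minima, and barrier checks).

No-arbitrage gives p* = (R−d)/(u−d) = 0.8214: enumerate every path, weight its payoff by its p*-probability, and discount by R^6.
Enumerate all 2^6 = 64 price paths (U = up ×1.15, D = down ×0.87); each path with k up-moves has probability p*^k·(1−p*)^(6−k).
DDDDDD: Ā=109.2884, payoff=0.0000, prob=0.000032
UDDDDD: Ā=144.4616, payoff=0.0000, prob=0.000149
DUDDDD: Ā=136.3883, payoff=0.0000, prob=0.000149
UUDDDD: Ā=180.2834, payoff=0.0000, prob=0.000686
DDUDDD: Ā=129.3645, payoff=0.0000, prob=0.000149
UDUDDD: Ā=170.9990, payoff=0.0000, prob=0.000686
DUUDDD: Ā=162.9257, payoff=0.0000, prob=0.000686
UUUDDD: Ā=215.3616, payoff=0.0000, prob=0.003156
DDDUDD: Ā=123.2538, payoff=0.0000, prob=0.000149
UDDUDD: Ā=162.9217, payoff=0.0000, prob=0.000686
DUDUDD: Ā=154.8483, payoff=0.0000, prob=0.000686
UUDUDD: Ā=204.6846, payoff=0.0000, prob=0.003156
DDUUDD: Ā=147.8245, payoff=0.0000, prob=0.000686
UDUUDD: Ā=195.4003, payoff=0.0000, prob=0.003156
DUUUDD: Ā=187.3269, payoff=0.0000, prob=0.003156
UUUUDD: Ā=247.6160, payoff=8.3060, prob=0.014518
DDDDUD: Ā=117.9375, payoff=0.0000, prob=0.000149
UDDDUD: Ā=155.8944, payoff=0.0000, prob=0.000686
DUDDUD: Ā=147.8210, payoff=0.0000, prob=0.000686
UUDDUD: Ā=195.3956, payoff=0.0000, prob=0.003156
DDUDUD: Ā=140.7972, payoff=0.0000, prob=0.000686
UDUDUD: Ā=186.1113, payoff=0.0000, prob=0.003156
DUUDUD: Ā=178.0379, payoff=0.0000, prob=0.003156
UUUDUD: Ā=235.3375, payoff=0.0000, prob=0.014518
DDDUUD: Ā=134.6865, payoff=0.0000, prob=0.000686
UDDUUD: Ā=178.0339, payoff=0.0000, prob=0.003156
DUDUUD: Ā=169.9606, payoff=0.0000, prob=0.003156
UUDUUD: Ā=224.6605, payoff=0.0000, prob=0.014518
DDUUUD: Ā=162.9368, payoff=0.0000, prob=0.003156
UDUUUD: Ā=215.3762, payoff=0.0000, prob=0.014518
DUUUUD: Ā=207.3029, payoff=0.0000, prob=0.014518
UUUUUD: Ā=274.0210, payoff=34.7110, prob=0.066782
DDDDDU: Ā=113.3123, payoff=0.0000, prob=0.000149
UDDDDU: Ā=149.7806, payoff=0.0000, prob=0.000686
DUDDDU: Ā=141.7073, payoff=0.0000, prob=0.000686
UUDDDU: Ā=187.3142, payoff=0.0000, prob=0.003156
DDUDDU: Ā=134.6835, payoff=0.0000, prob=0.000686
UDUDDU: Ā=178.0299, payoff=0.0000, prob=0.003156
DUUDDU: Ā=169.9565, payoff=0.0000, prob=0.003156
UUUDDU: Ā=224.6552, payoff=0.0000, prob=0.014518
DDDUDU: Ā=128.5728, payoff=0.0000, prob=0.000686
UDDUDU: Ā=169.9525, payoff=0.0000, prob=0.003156
DUDUDU: Ā=161.8792, payoff=0.0000, prob=0.003156
UUDUDU: Ā=213.9782, payoff=0.0000, prob=0.014518
DDUUDU: Ā=154.8554, payoff=0.0000, prob=0.003156
UDUUDU: Ā=204.6939, payoff=0.0000, prob=0.014518
DUUUDU: Ā=196.6205, payoff=0.0000, prob=0.014518
UUUUDU: Ā=259.9007, payoff=20.5907, prob=0.066782
DDDDUU: Ā=123.2564, payoff=0.0000, prob=0.000686
UDDDUU: Ā=162.9252, payoff=0.0000, prob=0.003156
DUDDUU: Ā=154.8519, payoff=0.0000, prob=0.003156
UUDDUU: Ā=204.6892, payoff=0.0000, prob=0.014518
DDUDUU: Ā=147.8281, payoff=0.0000, prob=0.003156
UDUDUU: Ā=195.4049, payoff=0.0000, prob=0.014518
DUUDUU: Ā=187.3316, payoff=0.0000, prob=0.014518
UUUDUU: Ā=247.6222, payoff=8.3122, prob=0.066782
DDDUUU: Ā=141.7173, payoff=0.0000, prob=0.003156
UDDUUU: Ā=187.3275, payoff=0.0000, prob=0.014518
DUDUUU: Ā=179.2542, payoff=0.0000, prob=0.014518
UUDUUU: Ā=236.9452, payoff=0.0000, prob=0.066782
DDUUUU: Ā=172.2304, payoff=0.0000, prob=0.014518
UDUUUU: Ā=227.6609, payoff=0.0000, prob=0.066782
DUUUUU: Ā=219.5875, payoff=0.0000, prob=0.066782
UUUUUU: Ā=290.2594, payoff=50.9494, prob=0.307198
Price = Σ prob·payoff / R^6 = 20.020428 / 1.771561 = 11.3010

price = 11.3010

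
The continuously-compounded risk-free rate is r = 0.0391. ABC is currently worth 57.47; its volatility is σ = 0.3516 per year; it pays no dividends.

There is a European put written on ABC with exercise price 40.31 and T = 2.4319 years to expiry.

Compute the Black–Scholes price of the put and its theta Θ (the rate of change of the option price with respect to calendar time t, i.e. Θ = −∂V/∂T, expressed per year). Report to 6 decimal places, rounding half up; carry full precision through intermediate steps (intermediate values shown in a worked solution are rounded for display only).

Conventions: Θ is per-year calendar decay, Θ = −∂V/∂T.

price = 2.854132
Θ = -1.000887

σ√T = 0.3516·√2.4319 = 0.548304
d₁ = (ln(S/K) + (r+σ²/2)T) / (σ√T) = (ln(57.47/40.31) + (0.0391+0.3516²/2)·2.4319) / 0.548304 = (0.354663 + 0.245406) / 0.548304 = 1.094410
d₂ = d₁ − σ√T = 1.094410 − 0.548304 = 0.546105
e^{−rT} = 0.909294
N(−d₁) = 0.136888,  N(−d₂) = 0.292497
Put price V = K·e^{−rT}·N(−d₂) − S·N(−d₁) = 10.721067 − 7.866934 = 2.854132
φ(d₁) = (1/√(2π))·e^{−d₁²/2} = 0.219193
Θ = −S·φ(d₁)·σ/(2√T) + r·K·e^{−rT}·N(−d₂) = −1.420080 + 0.419194 = -1.000887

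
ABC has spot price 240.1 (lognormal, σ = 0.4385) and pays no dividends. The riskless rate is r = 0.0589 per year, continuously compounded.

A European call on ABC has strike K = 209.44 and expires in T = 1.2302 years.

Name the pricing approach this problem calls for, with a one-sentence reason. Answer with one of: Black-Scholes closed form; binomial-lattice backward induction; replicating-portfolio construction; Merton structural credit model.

framework: Black-Scholes closed form

Key observation: everything needed for the exact continuous-time valuation of the European call on ABC (strike 209.44) is given, and no feature rules the closed form out.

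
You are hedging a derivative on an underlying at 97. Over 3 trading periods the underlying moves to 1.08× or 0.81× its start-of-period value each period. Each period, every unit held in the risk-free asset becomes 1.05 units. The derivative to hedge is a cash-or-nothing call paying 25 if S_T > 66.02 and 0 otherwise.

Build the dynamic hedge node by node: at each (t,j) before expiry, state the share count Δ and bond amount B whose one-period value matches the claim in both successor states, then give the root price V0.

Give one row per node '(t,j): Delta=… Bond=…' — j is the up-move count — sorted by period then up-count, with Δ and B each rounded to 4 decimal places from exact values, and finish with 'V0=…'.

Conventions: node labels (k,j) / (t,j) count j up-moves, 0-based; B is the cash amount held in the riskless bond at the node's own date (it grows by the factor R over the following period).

Under the risk-neutral measure, an up-move has probability p* = (R−d)/(u−d) = 0.8889 and values discount at R = 1.05.
Terminal payoffs: V(3,0)=0.0000, V(3,1)=25.0000, V(3,2)=25.0000, V(3,3)=25.0000
(2,0): S=63.6417. Δ = (V_up−V_dn)/(S_up−S_dn) = (25.0000−0.0000)/(68.7330−51.5498) = 1.4549. V = [p*·25.0000 + (1−p*)·0.0000]/1.05 = 21.1640. B = V − Δ·S = -71.4286.
(2,1): S=84.8556. Δ = (V_up−V_dn)/(S_up−S_dn) = (25.0000−25.0000)/(91.6440−68.7330) = 0.0000. V = [p*·25.0000 + (1−p*)·25.0000]/1.05 = 23.8095. B = V − Δ·S = 23.8095.
(2,2): S=113.1408. Δ = (V_up−V_dn)/(S_up−S_dn) = (25.0000−25.0000)/(122.1921−91.6440) = 0.0000. V = [p*·25.0000 + (1−p*)·25.0000]/1.05 = 23.8095. B = V − Δ·S = 23.8095.
(1,0): S=78.5700. Δ = (V_up−V_dn)/(S_up−S_dn) = (23.8095−21.1640)/(84.8556−63.6417) = 0.1247. V = [p*·23.8095 + (1−p*)·21.1640]/1.05 = 22.3958. B = V − Δ·S = 12.5976.
(1,1): S=104.7600. Δ = (V_up−V_dn)/(S_up−S_dn) = (23.8095−23.8095)/(113.1408−84.8556) = 0.0000. V = [p*·23.8095 + (1−p*)·23.8095]/1.05 = 22.6757. B = V − Δ·S = 22.6757.
(0,0): S=97.0000. Δ = (V_up−V_dn)/(S_up−S_dn) = (22.6757−22.3958)/(104.7600−78.5700) = 0.0107. V = [p*·22.6757 + (1−p*)·22.3958]/1.05 = 21.5663. B = V − Δ·S = 20.5295.
Check: Δ(0,0)·S0 + B(0,0) = 21.5663 = V0.

(0,0): Delta=0.0107 Bond=20.5295
(1,0): Delta=0.1247 Bond=12.5976
(1,1): Delta=0.0000 Bond=22.6757
(2,0): Delta=1.4549 Bond=-71.4286
(2,1): Delta=0.0000 Bond=23.8095
(2,2): Delta=0.0000 Bond=23.8095
V0=21.5663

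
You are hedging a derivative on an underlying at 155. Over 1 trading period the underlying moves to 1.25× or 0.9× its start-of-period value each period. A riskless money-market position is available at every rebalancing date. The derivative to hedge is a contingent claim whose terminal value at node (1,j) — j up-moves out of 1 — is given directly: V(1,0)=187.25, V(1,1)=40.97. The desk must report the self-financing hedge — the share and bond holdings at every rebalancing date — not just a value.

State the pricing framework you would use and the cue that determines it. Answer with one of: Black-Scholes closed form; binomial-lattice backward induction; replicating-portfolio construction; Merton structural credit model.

Key observation: a price alone would not answer the question — the per-node share/bond construction on the spot-155, 1.25/0.9 tree is required, and only the replicating-portfolio method yields it.

framework: replicating-portfolio construction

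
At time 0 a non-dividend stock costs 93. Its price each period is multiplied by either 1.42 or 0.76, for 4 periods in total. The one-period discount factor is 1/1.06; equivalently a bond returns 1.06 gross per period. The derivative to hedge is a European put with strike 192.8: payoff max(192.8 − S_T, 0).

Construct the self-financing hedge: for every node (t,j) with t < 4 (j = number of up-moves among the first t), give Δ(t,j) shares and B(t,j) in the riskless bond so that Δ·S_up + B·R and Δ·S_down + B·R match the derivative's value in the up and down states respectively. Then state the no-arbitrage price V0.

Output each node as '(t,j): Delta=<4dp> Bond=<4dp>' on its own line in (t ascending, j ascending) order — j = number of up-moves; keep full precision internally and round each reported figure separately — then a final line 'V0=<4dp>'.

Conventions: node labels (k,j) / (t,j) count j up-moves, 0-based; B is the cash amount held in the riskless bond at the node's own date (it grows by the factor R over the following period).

The replicating-portfolio and risk-neutral prices coincide; use p* = (1.06−0.76)/(1.42−0.76) = 0.4545 for the latter.
Payoffs at expiry: V(4,0)=161.7732, V(4,1)=134.8288, V(4,2)=84.4854, V(4,3)=0.0000, V(4,4)=0.0000
  t=3,j=0: stock 40.8248 → up 57.9712 (V=134.8288), down 31.0268 (V=161.7732). Price 141.0620; hedge Δ=-1.0000, bond B=181.8868.
  t=3,j=1: stock 76.2779 → up 108.3146 (V=84.4854), down 57.9712 (V=134.8288). Price 105.6089; hedge Δ=-1.0000, bond B=181.8868.
  t=3,j=2: stock 142.5192 → up 202.3772 (V=0.0000), down 108.3146 (V=84.4854). Price 43.4745; hedge Δ=-0.8982, bond B=171.4827.
  t=3,j=3: stock 266.2858 → up 378.1258 (V=0.0000), down 202.3772 (V=0.0000). Price 0.0000; hedge Δ=0.0000, bond B=0.0000.
  t=2,j=0: stock 53.7168 → up 76.2779 (V=105.6089), down 40.8248 (V=141.0620). Price 117.8745; hedge Δ=-1.0000, bond B=171.5913.
  t=2,j=1: stock 100.3656 → up 142.5192 (V=43.4745), down 76.2779 (V=105.6089). Price 72.9868; hedge Δ=-0.9380, bond B=167.1299.
  t=2,j=2: stock 187.5252 → up 266.2858 (V=0.0000), down 142.5192 (V=43.4745). Price 22.3711; hedge Δ=-0.3513, bond B=88.2416.
  t=1,j=0: stock 70.6800 → up 100.3656 (V=72.9868), down 53.7168 (V=117.8745). Price 91.9538; hedge Δ=-0.9622, bond B=159.9655.
  t=1,j=1: stock 132.0600 → up 187.5252 (V=22.3711), down 100.3656 (V=72.9868). Price 47.1506; hedge Δ=-0.5807, bond B=123.8411.
  t=0,j=0: stock 93.0000 → up 132.0600 (V=47.1506), down 70.6800 (V=91.9538). Price 67.5365; hedge Δ=-0.7299, bond B=135.4201.
Verification: the root portfolio costs Δ(0,0)·S0 + B(0,0) = 67.5365, matching V0.

(0,0): Delta=-0.7299 Bond=135.4201
(1,0): Delta=-0.9622 Bond=159.9655
(1,1): Delta=-0.5807 Bond=123.8411
(2,0): Delta=-1.0000 Bond=171.5913
(2,1): Delta=-0.9380 Bond=167.1299
(2,2): Delta=-0.3513 Bond=88.2416
(3,0): Delta=-1.0000 Bond=181.8868
(3,1): Delta=-1.0000 Bond=181.8868
(3,2): Delta=-0.8982 Bond=171.4827
(3,3): Delta=0.0000 Bond=0.0000
V0=67.5365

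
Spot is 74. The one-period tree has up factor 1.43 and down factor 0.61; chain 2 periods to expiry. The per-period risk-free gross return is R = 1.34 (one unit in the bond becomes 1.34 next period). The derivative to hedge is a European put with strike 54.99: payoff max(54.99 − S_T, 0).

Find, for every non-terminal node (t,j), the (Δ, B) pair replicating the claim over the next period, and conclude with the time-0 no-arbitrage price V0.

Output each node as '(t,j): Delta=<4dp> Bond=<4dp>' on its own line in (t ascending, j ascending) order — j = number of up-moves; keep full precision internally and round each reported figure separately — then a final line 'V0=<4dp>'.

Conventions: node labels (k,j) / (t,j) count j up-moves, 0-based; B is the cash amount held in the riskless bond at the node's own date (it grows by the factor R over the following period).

No-arbitrage ⇒ martingale measure with p* = (R−d)/(u−d) = 0.8902.
Payoffs at expiry: V(2,0)=27.4546, V(2,1)=0.0000, V(2,2)=0.0000
Node (1,0) S=45.1400: V=(p*·0.0000+(1−p*)·27.4546)/1.34=2.2487; Δ=(0.0000−27.4546)/(64.5502−27.5354)=-0.7417; B=V−Δ·S=35.7300
Node (1,1) S=105.8200: V=(p*·0.0000+(1−p*)·0.0000)/1.34=0.0000; Δ=(0.0000−0.0000)/(151.3226−64.5502)=0.0000; B=V−Δ·S=0.0000
Node (0,0) S=74.0000: V=(p*·0.0000+(1−p*)·2.2487)/1.34=0.1842; Δ=(0.0000−2.2487)/(105.8200−45.1400)=-0.0371; B=V−Δ·S=2.9266
Check: Δ(0,0)·S0 + B(0,0) = 0.1842 = V0.

(0,0): Delta=-0.0371 Bond=2.9266
(1,0): Delta=-0.7417 Bond=35.7300
(1,1): Delta=0.0000 Bond=0.0000
V0=0.1842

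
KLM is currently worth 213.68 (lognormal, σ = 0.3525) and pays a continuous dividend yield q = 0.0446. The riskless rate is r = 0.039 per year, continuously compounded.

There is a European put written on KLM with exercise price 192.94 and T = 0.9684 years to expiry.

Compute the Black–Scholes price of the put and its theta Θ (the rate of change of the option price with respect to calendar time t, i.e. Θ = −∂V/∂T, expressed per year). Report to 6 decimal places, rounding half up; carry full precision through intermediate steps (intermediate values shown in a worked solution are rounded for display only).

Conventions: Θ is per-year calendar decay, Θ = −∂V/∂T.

σ√T = 0.3525·√0.9684 = 0.346886
d₁ = (ln(S/K) + (r−q+σ²/2)T) / (σ√T) = (ln(213.68/192.94) + (0.039−0.0446+0.3525²/2)·0.9684) / 0.346886 = (0.102100 + 0.054742) / 0.346886 = 0.452143
d₂ = d₁ − σ√T = 0.452143 − 0.346886 = 0.105258
e^{−rT} = 0.962937
e^{−qT} = 0.957729
N(−d₁) = 0.325583,  N(−d₂) = 0.458086
Put price V = K·e^{−rT}·N(−d₂) − S·e^{−qT}·N(−d₁) = 85.107282 − 66.629705 = 18.477577
φ(d₁) = (1/√(2π))·e^{−d₁²/2} = 0.360179
Θ = −S·e^{−qT}·φ(d₁)·σ/(2√T) − q·S·e^{−qT}·N(−d₁) + r·K·e^{−rT}·N(−d₂) = −13.201583 − 2.971685 + 3.319184 = -12.854084

price = 18.477577
Θ = -12.854084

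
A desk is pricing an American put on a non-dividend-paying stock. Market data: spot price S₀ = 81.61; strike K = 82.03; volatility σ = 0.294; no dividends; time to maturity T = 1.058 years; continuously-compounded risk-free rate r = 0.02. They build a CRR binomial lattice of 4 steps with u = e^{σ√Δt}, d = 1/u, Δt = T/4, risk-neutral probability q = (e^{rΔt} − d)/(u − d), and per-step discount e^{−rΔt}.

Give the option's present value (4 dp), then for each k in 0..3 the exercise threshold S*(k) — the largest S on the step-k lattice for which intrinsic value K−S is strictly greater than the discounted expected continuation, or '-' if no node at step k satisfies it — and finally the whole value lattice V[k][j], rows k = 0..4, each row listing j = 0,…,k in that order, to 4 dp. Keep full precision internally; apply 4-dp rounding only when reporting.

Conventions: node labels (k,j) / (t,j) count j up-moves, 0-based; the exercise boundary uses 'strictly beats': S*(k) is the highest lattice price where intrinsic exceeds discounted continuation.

price = 8.9277
boundary = - - 60.3129 70.1579
tree:
8.9277
14.2203 3.2869
21.7171 6.2477 0.1125
30.1806 11.8721 0.2174 0.0000
37.4565 21.7171 0.4200 0.0000 0.0000

Δt=0.26450, u=1.16323, d=0.85967, q=0.47974, disc=e^(-rΔt)=0.99472
k=4 terminal: V=max(K-S,0) → 37.4565 21.7171 0.4200 0.0000 0.0000
k=3: j=0 S=51.8494 intr=30.1806 cont=29.7478 V=30.1806[EX]; j=1 S=70.1579 intr=11.8721 cont=11.4393 V=11.8721[EX]; j=2 S=94.9314 intr=0.0000 cont=0.2174 V=0.2174[hold]; j=3 S=128.4527 intr=0.0000 cont=0.0000 V=0.0000[hold]  S*(3)=70.1579
k=2: j=0 S=60.3129 intr=21.7171 cont=21.2843 V=21.7171[EX]; j=1 S=81.6100 intr=0.4200 cont=6.2477 V=6.2477[hold]; j=2 S=110.4273 intr=0.0000 cont=0.1125 V=0.1125[hold]  S*(2)=60.3129
k=1: j=0 S=70.1579 intr=11.8721 cont=14.2203 V=14.2203[hold]; j=1 S=94.9314 intr=0.0000 cont=3.2869 V=3.2869[hold]  S*(1)=-
k=0: j=0 S=81.6100 intr=0.4200 cont=8.9277 V=8.9277[hold]  S*(0)=-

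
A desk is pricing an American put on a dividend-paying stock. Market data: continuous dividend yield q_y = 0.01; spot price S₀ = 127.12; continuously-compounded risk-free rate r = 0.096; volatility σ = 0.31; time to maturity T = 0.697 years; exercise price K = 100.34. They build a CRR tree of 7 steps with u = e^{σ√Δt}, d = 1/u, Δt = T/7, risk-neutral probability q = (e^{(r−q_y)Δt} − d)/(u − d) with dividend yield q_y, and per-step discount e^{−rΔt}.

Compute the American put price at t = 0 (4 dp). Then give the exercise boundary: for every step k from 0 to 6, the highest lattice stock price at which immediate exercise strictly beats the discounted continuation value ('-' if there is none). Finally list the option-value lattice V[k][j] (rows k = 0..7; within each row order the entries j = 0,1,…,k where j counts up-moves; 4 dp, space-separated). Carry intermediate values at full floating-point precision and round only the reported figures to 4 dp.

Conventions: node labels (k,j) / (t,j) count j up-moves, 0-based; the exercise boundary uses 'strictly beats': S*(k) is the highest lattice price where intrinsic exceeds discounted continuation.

price = 1.9893
boundary = - - - - - 77.9471 85.9573
tree:
1.9893
3.4226 0.7001
5.7591 1.3244 0.1356
9.4247 2.4746 0.2848 0.0000
14.8800 4.5522 0.5984 0.0000 0.0000
22.3929 8.2049 1.2572 0.0000 0.0000 0.0000
29.6567 14.3827 2.6414 0.0000 0.0000 0.0000 0.0000
36.2435 22.3929 5.5494 0.0000 0.0000 0.0000 0.0000 0.0000

Δt=0.09957  u=1.10276  d=0.90681  q=0.51945  discount=0.99049
step 7 (expiry): payoffs max(K−S,0) = 36.2435 22.3929 5.5494 0.0000 0.0000 0.0000 0.0000 0.0000
step 6: (k=6,j=0): S=70.6833, K−S=29.6567, hold=28.7725 ⇒ V=29.6567 exercise | (k=6,j=1): S=85.9573, K−S=14.3827, hold=13.5137 ⇒ V=14.3827 exercise | (k=6,j=2): S=104.5318, K−S=0.0000, hold=2.6414 ⇒ V=2.6414 continue | (k=6,j=3): S=127.1200, K−S=0.0000, hold=0.0000 ⇒ V=0.0000 continue | (k=6,j=4): S=154.5893, K−S=0.0000, hold=0.0000 ⇒ V=0.0000 continue | (k=6,j=5): S=187.9945, K−S=0.0000, hold=0.0000 ⇒ V=0.0000 continue | (k=6,j=6): S=228.6182, K−S=0.0000, hold=0.0000 ⇒ V=0.0000 continue  boundary S*=85.9573
step 5: (k=5,j=0): S=77.9471, K−S=22.3929, hold=21.5159 ⇒ V=22.3929 exercise | (k=5,j=1): S=94.7906, K−S=5.5494, hold=8.2049 ⇒ V=8.2049 continue | (k=5,j=2): S=115.2739, K−S=0.0000, hold=1.2572 ⇒ V=1.2572 continue | (k=5,j=3): S=140.1834, K−S=0.0000, hold=0.0000 ⇒ V=0.0000 continue | (k=5,j=4): S=170.4756, K−S=0.0000, hold=0.0000 ⇒ V=0.0000 continue | (k=5,j=5): S=207.3137, K−S=0.0000, hold=0.0000 ⇒ V=0.0000 continue  boundary S*=77.9471
step 4: (k=4,j=0): S=85.9573, K−S=14.3827, hold=14.8800 ⇒ V=14.8800 continue | (k=4,j=1): S=104.5318, K−S=0.0000, hold=4.5522 ⇒ V=4.5522 continue | (k=4,j=2): S=127.1200, K−S=0.0000, hold=0.5984 ⇒ V=0.5984 continue | (k=4,j=3): S=154.5893, K−S=0.0000, hold=0.0000 ⇒ V=0.0000 continue | (k=4,j=4): S=187.9945, K−S=0.0000, hold=0.0000 ⇒ V=0.0000 continue  boundary S*=-
step 3: (k=3,j=0): S=94.7906, K−S=5.5494, hold=9.4247 ⇒ V=9.4247 continue | (k=3,j=1): S=115.2739, K−S=0.0000, hold=2.4746 ⇒ V=2.4746 continue | (k=3,j=2): S=140.1834, K−S=0.0000, hold=0.2848 ⇒ V=0.2848 continue | (k=3,j=3): S=170.4756, K−S=0.0000, hold=0.0000 ⇒ V=0.0000 continue  boundary S*=-
step 2: (k=2,j=0): S=104.5318, K−S=0.0000, hold=5.7591 ⇒ V=5.7591 continue | (k=2,j=1): S=127.1200, K−S=0.0000, hold=1.3244 ⇒ V=1.3244 continue | (k=2,j=2): S=154.5893, K−S=0.0000, hold=0.1356 ⇒ V=0.1356 continue  boundary S*=-
step 1: (k=1,j=0): S=115.2739, K−S=0.0000, hold=3.4226 ⇒ V=3.4226 continue | (k=1,j=1): S=140.1834, K−S=0.0000, hold=0.7001 ⇒ V=0.7001 continue  boundary S*=-
step 0: (k=0,j=0): S=127.1200, K−S=0.0000, hold=1.9893 ⇒ V=1.9893 continue  boundary S*=-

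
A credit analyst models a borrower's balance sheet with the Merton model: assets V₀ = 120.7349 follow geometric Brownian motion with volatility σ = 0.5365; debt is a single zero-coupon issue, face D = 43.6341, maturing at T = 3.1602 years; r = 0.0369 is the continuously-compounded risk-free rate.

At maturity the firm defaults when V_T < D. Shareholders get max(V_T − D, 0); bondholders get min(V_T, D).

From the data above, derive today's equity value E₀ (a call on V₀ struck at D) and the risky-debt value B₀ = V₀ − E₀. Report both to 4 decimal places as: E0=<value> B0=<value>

E0=85.3733 B0=35.3616

Apply the equity-as-call identities (strike 43.6341, horizon 3.1602 years):
d₁ = [ln(V₀/D) + (r + σ²/2)T] / (σ√T)
   = [ln(120.7349/43.6341) + (0.0369 + 0.5·0.5365²)·3.1602] / (0.5365·√3.1602)
   = [1.017758 + 0.571415] / 0.953733 = 1.666266
d₂ = d₁ − σ√T = 1.666266 − 0.953733 = 0.712532
N(d₁) = 0.952170,  N(d₂) = 0.761932,  e^(−rT) = 0.889931
E₀ = V₀·N(d₁) − D·e^(−rT)·N(d₂)
   = 120.7349·0.952170 − 43.6341·0.889931·0.761932 = 85.373266
B₀ = V₀ − E₀ = 120.7349 − 85.373266 = 35.361634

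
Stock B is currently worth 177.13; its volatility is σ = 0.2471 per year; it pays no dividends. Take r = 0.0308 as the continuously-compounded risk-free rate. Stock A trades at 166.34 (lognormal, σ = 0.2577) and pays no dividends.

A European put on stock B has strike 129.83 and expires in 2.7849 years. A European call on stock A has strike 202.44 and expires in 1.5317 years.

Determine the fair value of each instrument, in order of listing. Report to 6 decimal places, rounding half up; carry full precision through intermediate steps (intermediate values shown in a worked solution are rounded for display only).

[stock B put K=129.83]
σ√T = 0.2471·√2.7849 = 0.412361
d₁ = (ln(S/K) + (r+σ²/2)T) / (σ√T) = (ln(177.13/129.83) + (0.0308+0.2471²/2)·2.7849) / 0.412361 = (0.310658 + 0.170796) / 0.412361 = 1.167554
d₂ = d₁ − σ√T = 1.167554 − 0.412361 = 0.755193
e^{−rT} = 0.917801
N(−d₁) = 0.121493,  N(−d₂) = 0.225067
price = K·e^{−rT}·N(−d₂) − S·N(−d₁) = 26.818498 − 21.520116 = 5.298383
[stock A call K=202.44]
σ√T = 0.2577·√1.5317 = 0.318934
d₁ = (ln(S/K) + (r+σ²/2)T) / (σ√T) = (ln(166.34/202.44) + (0.0308+0.2577²/2)·1.5317) / 0.318934 = (-0.196410 + 0.098036) / 0.318934 = -0.308445
d₂ = d₁ − σ√T = -0.308445 − 0.318934 = -0.627379
e^{−rT} = 0.953919
N(d₁) = 0.378872,  N(d₂) = 0.265205
price = S·N(d₁) − K·e^{−rT}·N(d₂) = 63.021538 − 51.214157 = 11.807381

price(stock B put K=129.83) = 5.298383
price(stock A call K=202.44) = 11.807381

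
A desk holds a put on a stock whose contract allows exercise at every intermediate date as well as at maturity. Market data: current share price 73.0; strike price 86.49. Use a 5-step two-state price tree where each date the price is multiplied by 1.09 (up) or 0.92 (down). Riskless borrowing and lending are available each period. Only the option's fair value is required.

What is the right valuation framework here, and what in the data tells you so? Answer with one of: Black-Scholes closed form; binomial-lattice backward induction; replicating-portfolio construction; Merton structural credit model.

framework: binomial-lattice backward induction

Key observation: with exercise allowed before expiry on a discrete up/down model (5 steps from spot 73), the strike-86.49 put's value must be rolled back through the tree testing early exercise at each node.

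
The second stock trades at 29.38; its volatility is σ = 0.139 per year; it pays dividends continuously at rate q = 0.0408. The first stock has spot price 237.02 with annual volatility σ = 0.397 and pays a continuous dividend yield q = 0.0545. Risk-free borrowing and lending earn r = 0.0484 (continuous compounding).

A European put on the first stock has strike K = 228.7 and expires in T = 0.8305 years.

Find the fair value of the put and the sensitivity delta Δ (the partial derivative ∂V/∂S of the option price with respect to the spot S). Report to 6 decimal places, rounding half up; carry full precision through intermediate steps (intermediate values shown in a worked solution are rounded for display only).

price = 28.720653
Δ = -0.377759

σ√T = 0.397·√0.8305 = 0.361793
d₁ = (ln(S/K) + (r−q+σ²/2)T) / (σ√T) = (ln(237.02/228.7) + (0.0484−0.0545+0.397²/2)·0.8305) / 0.361793 = (0.035733 + 0.060381) / 0.361793 = 0.265662
d₂ = d₁ − σ√T = 0.265662 − 0.361793 = -0.096132
e^{−rT} = 0.960601
e^{−qT} = 0.955747
N(−d₁) = 0.395250,  N(−d₂) = 0.538292
Put price V = K·e^{−rT}·N(−d₂) − S·e^{−qT}·N(−d₁) = 118.257063 − 89.536410 = 28.720653
Δ = −e^{−qT}·N(−d₁) = -0.377759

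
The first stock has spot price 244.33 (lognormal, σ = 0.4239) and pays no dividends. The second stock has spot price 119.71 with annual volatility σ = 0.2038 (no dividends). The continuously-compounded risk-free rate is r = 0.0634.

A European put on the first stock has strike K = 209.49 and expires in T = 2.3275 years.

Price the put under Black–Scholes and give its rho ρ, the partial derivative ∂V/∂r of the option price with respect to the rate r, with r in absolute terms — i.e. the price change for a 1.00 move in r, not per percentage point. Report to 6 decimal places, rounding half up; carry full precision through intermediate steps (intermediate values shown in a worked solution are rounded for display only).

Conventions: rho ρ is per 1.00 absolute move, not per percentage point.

σ√T = 0.4239·√2.3275 = 0.646708
d₁ = (ln(S/K) + (r+σ²/2)T) / (σ√T) = (ln(244.33/209.49) + (0.0634+0.4239²/2)·2.3275) / 0.646708 = (0.153844 + 0.356679) / 0.646708 = 0.789418
d₂ = d₁ − σ√T = 0.789418 − 0.646708 = 0.142710
e^{−rT} = 0.862808
N(−d₁) = 0.214934,  N(−d₂) = 0.443260
Put price V = K·e^{−rT}·N(−d₂) − S·N(−d₁) = 80.118995 − 52.514799 = 27.604196
ρ = −K·T·e^{−rT}·N(−d₂) = -186.476961

price = 27.604196
ρ = -186.476961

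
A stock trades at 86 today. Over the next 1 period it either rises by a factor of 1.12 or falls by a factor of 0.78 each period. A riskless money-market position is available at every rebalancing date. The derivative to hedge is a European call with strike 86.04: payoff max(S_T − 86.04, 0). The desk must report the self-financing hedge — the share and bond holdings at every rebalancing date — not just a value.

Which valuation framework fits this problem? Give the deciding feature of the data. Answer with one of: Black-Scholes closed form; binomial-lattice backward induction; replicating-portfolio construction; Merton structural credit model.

framework: replicating-portfolio construction

Key observation: the task asks for the hedge itself — share and bond holdings at every node of the 1-period tree on spot 86 with factors 1.12/0.78 — which is exactly what the replicating-portfolio construction produces.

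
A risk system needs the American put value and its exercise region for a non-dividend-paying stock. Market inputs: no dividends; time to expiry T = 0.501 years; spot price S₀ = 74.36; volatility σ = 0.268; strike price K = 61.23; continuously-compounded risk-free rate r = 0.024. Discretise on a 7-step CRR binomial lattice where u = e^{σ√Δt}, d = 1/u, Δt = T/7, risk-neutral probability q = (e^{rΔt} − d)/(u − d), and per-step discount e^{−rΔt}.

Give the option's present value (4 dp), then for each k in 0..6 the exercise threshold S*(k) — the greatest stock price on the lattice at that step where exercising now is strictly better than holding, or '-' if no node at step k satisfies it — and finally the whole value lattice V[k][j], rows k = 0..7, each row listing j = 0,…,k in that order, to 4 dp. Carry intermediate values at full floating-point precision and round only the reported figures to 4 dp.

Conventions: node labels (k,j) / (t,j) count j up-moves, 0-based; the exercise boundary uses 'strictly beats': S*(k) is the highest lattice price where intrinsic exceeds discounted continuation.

Δt=0.07157  u=1.07433  d=0.93081  q=0.49406  discount=0.99828
step 7 (expiry): payoffs max(K−S,0) = 16.2132 9.2723 1.2611 0.0000 0.0000 0.0000 0.0000 0.0000
step 6: (k=6,j=0): S=48.3629, K−S=12.8671, hold=12.7620 ⇒ V=12.8671 exercise | (k=6,j=1): S=55.8198, K−S=5.4102, hold=5.3052 ⇒ V=5.4102 exercise | (k=6,j=2): S=64.4264, K−S=0.0000, hold=0.6370 ⇒ V=0.6370 continue | (k=6,j=3): S=74.3600, K−S=0.0000, hold=0.0000 ⇒ V=0.0000 continue | (k=6,j=4): S=85.8253, K−S=0.0000, hold=0.0000 ⇒ V=0.0000 continue | (k=6,j=5): S=99.0583, K−S=0.0000, hold=0.0000 ⇒ V=0.0000 continue | (k=6,j=6): S=114.3317, K−S=0.0000, hold=0.0000 ⇒ V=0.0000 continue  boundary S*=55.8198
step 5: (k=5,j=0): S=51.9577, K−S=9.2723, hold=9.1672 ⇒ V=9.2723 exercise | (k=5,j=1): S=59.9689, K−S=1.2611, hold=3.0467 ⇒ V=3.0467 continue | (k=5,j=2): S=69.2152, K−S=0.0000, hold=0.3217 ⇒ V=0.3217 continue | (k=5,j=3): S=79.8872, K−S=0.0000, hold=0.0000 ⇒ V=0.0000 continue | (k=5,j=4): S=92.2047, K−S=0.0000, hold=0.0000 ⇒ V=0.0000 continue | (k=5,j=5): S=106.4213, K−S=0.0000, hold=0.0000 ⇒ V=0.0000 continue  boundary S*=51.9577
step 4: (k=4,j=0): S=55.8198, K−S=5.4102, hold=6.1858 ⇒ V=6.1858 continue | (k=4,j=1): S=64.4264, K−S=0.0000, hold=1.6975 ⇒ V=1.6975 continue | (k=4,j=2): S=74.3600, K−S=0.0000, hold=0.1625 ⇒ V=0.1625 continue | (k=4,j=3): S=85.8253, K−S=0.0000, hold=0.0000 ⇒ V=0.0000 continue | (k=4,j=4): S=99.0583, K−S=0.0000, hold=0.0000 ⇒ V=0.0000 continue  boundary S*=-
step 3: (k=3,j=0): S=59.9689, K−S=1.2611, hold=3.9615 ⇒ V=3.9615 continue | (k=3,j=1): S=69.2152, K−S=0.0000, hold=0.9375 ⇒ V=0.9375 continue | (k=3,j=2): S=79.8872, K−S=0.0000, hold=0.0821 ⇒ V=0.0821 continue | (k=3,j=3): S=92.2047, K−S=0.0000, hold=0.0000 ⇒ V=0.0000 continue  boundary S*=-
step 2: (k=2,j=0): S=64.4264, K−S=0.0000, hold=2.4632 ⇒ V=2.4632 continue | (k=2,j=1): S=74.3600, K−S=0.0000, hold=0.5140 ⇒ V=0.5140 continue | (k=2,j=2): S=85.8253, K−S=0.0000, hold=0.0414 ⇒ V=0.0414 continue  boundary S*=-
step 1: (k=1,j=0): S=69.2152, K−S=0.0000, hold=1.4976 ⇒ V=1.4976 continue | (k=1,j=1): S=79.8872, K−S=0.0000, hold=0.2800 ⇒ V=0.2800 continue  boundary S*=-
step 0: (k=0,j=0): S=74.3600, K−S=0.0000, hold=0.8945 ⇒ V=0.8945 continue  boundary S*=-

price = 0.8945
boundary = - - - - - 51.9577 55.8198
tree:
0.8945
1.4976 0.2800
2.4632 0.5140 0.0414
3.9615 0.9375 0.0821 0.0000
6.1858 1.6975 0.1625 0.0000 0.0000
9.2723 3.0467 0.3217 0.0000 0.0000 0.0000
12.8671 5.4102 0.6370 0.0000 0.0000 0.0000 0.0000
16.2132 9.2723 1.2611 0.0000 0.0000 0.0000 0.0000 0.0000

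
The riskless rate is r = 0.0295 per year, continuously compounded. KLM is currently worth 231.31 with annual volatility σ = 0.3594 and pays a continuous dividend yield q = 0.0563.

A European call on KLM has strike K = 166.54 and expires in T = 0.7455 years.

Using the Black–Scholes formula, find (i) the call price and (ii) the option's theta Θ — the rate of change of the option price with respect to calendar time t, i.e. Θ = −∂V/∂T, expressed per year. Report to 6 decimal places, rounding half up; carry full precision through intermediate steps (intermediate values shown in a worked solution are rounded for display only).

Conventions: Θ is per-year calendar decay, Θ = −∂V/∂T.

σ√T = 0.3594·√0.7455 = 0.310314
d₁ = (ln(S/K) + (r−q+σ²/2)T) / (σ√T) = (ln(231.31/166.54) + (0.0295−0.0563+0.3594²/2)·0.7455) / 0.310314 = (0.328523 + 0.028168) / 0.310314 = 1.149452
d₂ = d₁ − σ√T = 1.149452 − 0.310314 = 0.839137
e^{−rT} = 0.978248
e^{−qT} = 0.958897
N(d₁) = 0.874815,  N(d₂) = 0.799304
Call price V = S·e^{−qT}·N(d₁) − K·e^{−rT}·N(d₂) = 194.036142 − 130.220502 = 63.815640
φ(d₁) = (1/√(2π))·e^{−d₁²/2} = 0.206066
Θ = −S·e^{−qT}·φ(d₁)·σ/(2√T) + q·S·e^{−qT}·N(d₁) − r·K·e^{−rT}·N(d₂) = −9.512556 + 10.924235 − 3.841505 = -2.429826

price = 63.815640
Θ = -2.429826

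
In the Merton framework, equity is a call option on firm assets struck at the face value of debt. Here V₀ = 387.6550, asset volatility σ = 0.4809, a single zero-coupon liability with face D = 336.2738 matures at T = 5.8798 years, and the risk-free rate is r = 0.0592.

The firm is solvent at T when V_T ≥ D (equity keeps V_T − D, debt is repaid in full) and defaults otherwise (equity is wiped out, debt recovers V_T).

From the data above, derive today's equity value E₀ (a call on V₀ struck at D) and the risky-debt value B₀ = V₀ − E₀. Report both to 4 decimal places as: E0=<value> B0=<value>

Work the structural quantities from V₀ = 387.6550 against face 336.2738:
d₁ = [ln(V₀/D) + (r + σ²/2)T] / (σ√T)
   = [ln(387.6550/336.2738) + (0.0592 + 0.5·0.4809²)·5.8798] / (0.4809·√5.8798)
   = [0.142190 + 1.027980] / 1.166101 = 1.003489
d₂ = d₁ − σ√T = 1.003489 − 1.166101 = -0.162611
N(d₁) = 0.842188,  N(d₂) = 0.435412,  e^(−rT) = 0.706039
E₀ = V₀·N(d₁) − D·e^(−rT)·N(d₂)
   = 387.6550·0.842188 − 336.2738·0.706039·0.435412 = 223.101542
B₀ = V₀ − E₀ = 387.6550 − 223.101542 = 164.553458

E0=223.1015 B0=164.5535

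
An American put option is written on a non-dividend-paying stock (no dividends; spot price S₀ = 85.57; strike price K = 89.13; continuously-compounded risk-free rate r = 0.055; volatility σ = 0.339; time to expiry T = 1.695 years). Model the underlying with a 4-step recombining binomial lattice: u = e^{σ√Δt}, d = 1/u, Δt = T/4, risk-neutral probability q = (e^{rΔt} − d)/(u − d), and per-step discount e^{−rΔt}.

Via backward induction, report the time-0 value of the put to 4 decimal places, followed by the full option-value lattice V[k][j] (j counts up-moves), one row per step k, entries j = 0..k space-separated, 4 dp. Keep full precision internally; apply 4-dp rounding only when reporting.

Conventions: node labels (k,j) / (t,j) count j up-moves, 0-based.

price = 13.6056
tree:
13.6056
22.0254 5.7641
34.0942 10.9048 0.8561
44.9926 20.5049 1.7458 0.0000
53.7328 34.0942 3.5600 0.0000 0.0000

Δt=0.42375  u=1.24692  d=0.80198  q=0.49805  discount=0.97696
step 4 (expiry): payoffs max(K−S,0) = 53.7328 34.0942 3.5600 0.0000 0.0000
k=3: (k=3,j=0): S=44.1374, K−S=44.9926, hold=42.9393 ⇒ V=44.9926 exercise | (k=3,j=1): S=68.6251, K−S=20.5049, hold=18.4516 ⇒ V=20.5049 exercise | (k=3,j=2): S=106.6989, K−S=0.0000, hold=1.7458 ⇒ V=1.7458 continue | (k=3,j=3): S=165.8961, K−S=0.0000, hold=0.0000 ⇒ V=0.0000 continue
k=2: (k=2,j=0): S=55.0358, K−S=34.0942, hold=32.0410 ⇒ V=34.0942 exercise | (k=2,j=1): S=85.5700, K−S=3.5600, hold=10.9048 ⇒ V=10.9048 continue | (k=2,j=2): S=133.0448, K−S=0.0000, hold=0.8561 ⇒ V=0.8561 continue
k=1: (k=1,j=0): S=68.6251, K−S=20.5049, hold=22.0254 ⇒ V=22.0254 continue | (k=1,j=1): S=106.6989, K−S=0.0000, hold=5.7641 ⇒ V=5.7641 continue
k=0: (k=0,j=0): S=85.5700, K−S=3.5600, hold=13.6056 ⇒ V=13.6056 continue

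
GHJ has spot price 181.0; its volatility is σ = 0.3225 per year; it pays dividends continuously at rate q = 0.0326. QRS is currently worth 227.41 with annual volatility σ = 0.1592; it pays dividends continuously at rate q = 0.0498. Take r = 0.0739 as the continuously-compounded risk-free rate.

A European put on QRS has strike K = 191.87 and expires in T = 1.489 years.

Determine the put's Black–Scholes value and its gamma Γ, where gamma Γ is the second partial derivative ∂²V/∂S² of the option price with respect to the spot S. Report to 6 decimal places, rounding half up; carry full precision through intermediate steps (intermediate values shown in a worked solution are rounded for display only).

price = 2.741199
Γ = 0.004295

σ√T = 0.1592·√1.489 = 0.194263
d₁ = (ln(S/K) + (r−q+σ²/2)T) / (σ√T) = (ln(227.41/191.87) + (0.0739−0.0498+0.1592²/2)·1.489) / 0.194263 = (0.169936 + 0.054754) / 0.194263 = 1.156629
d₂ = d₁ − σ√T = 1.156629 − 0.194263 = 0.962366
e^{−rT} = 0.895801
e^{−qT} = 0.928530
N(−d₁) = 0.123712,  N(−d₂) = 0.167933
Put price V = K·e^{−rT}·N(−d₂) − S·e^{−qT}·N(−d₁) = 28.863840 − 26.122641 = 2.741199
φ(d₁) = (1/√(2π))·e^{−d₁²/2} = 0.204368
Γ = e^{−qT}·φ(d₁) / (S·σ·√T) = 0.004295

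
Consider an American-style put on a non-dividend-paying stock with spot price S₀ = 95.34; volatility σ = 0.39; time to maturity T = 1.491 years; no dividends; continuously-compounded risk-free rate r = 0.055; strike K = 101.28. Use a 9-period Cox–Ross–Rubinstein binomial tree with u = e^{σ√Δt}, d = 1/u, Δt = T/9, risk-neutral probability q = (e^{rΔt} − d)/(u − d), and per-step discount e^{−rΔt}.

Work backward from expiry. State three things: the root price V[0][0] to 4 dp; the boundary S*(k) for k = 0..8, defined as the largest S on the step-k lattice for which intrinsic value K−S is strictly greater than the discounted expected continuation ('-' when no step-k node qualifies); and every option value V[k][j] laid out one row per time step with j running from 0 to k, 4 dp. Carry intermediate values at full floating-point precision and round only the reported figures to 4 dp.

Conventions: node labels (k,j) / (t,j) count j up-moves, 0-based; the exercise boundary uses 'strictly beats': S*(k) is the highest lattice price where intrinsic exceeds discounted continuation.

price = 18.1331
boundary = - - - 59.2185 50.5264 59.2185 69.4059 59.2185 69.4059
tree:
18.1331
24.7353 11.5762
32.7685 16.8073 6.3288
42.0615 23.6749 9.9484 2.6664
50.7536 32.1972 15.2160 4.6323 0.6629
58.1699 42.0615 22.4961 7.8965 1.3094 0.0000
64.4976 50.7536 31.8741 13.1216 2.5865 0.0000 0.0000
69.8966 58.1699 42.0615 21.0277 5.1090 0.0000 0.0000 0.0000
74.5030 64.4976 50.7536 31.8741 10.0918 0.0000 0.0000 0.0000 0.0000
78.4334 69.8966 58.1699 42.0615 19.9341 0.0000 0.0000 0.0000 0.0000 0.0000

params: Δt=0.16567 u=1.17203 d=0.85322 q=0.48911 e^(-rΔt)=0.99093
t_9 payoffs: 78.4334 69.8966 58.1699 42.0615 19.9341 0.0000 0.0000 0.0000 0.0000 0.0000
t_8: node(8,0) S=26.7770 payoff=74.5030 vs cont=73.5844 → 74.5030 [stop]  node(8,1) S=36.7824 payoff=64.4976 vs cont=63.5790 → 64.4976 [stop]  node(8,2) S=50.5264 payoff=50.7536 vs cont=49.8350 → 50.7536 [stop]  node(8,3) S=69.4059 payoff=31.8741 vs cont=30.9554 → 31.8741 [stop]  node(8,4) S=95.3400 payoff=5.9400 vs cont=10.0918 → 10.0918 [wait]  node(8,5) S=130.9645 payoff=0.0000 vs cont=0.0000 → 0.0000 [wait]  node(8,6) S=179.9004 payoff=0.0000 vs cont=0.0000 → 0.0000 [wait]  node(8,7) S=247.1215 payoff=0.0000 vs cont=0.0000 → 0.0000 [wait]  node(8,8) S=339.4604 payoff=0.0000 vs cont=0.0000 → 0.0000 [wait]  ⇒ S*(8)=69.4059
t_7: node(7,0) S=31.3834 payoff=69.8966 vs cont=68.9779 → 69.8966 [stop]  node(7,1) S=43.1101 payoff=58.1699 vs cont=57.2513 → 58.1699 [stop]  node(7,2) S=59.2185 payoff=42.0615 vs cont=41.1429 → 42.0615 [stop]  node(7,3) S=81.3459 payoff=19.9341 vs cont=21.0277 → 21.0277 [wait]  node(7,4) S=111.7415 payoff=0.0000 vs cont=5.1090 → 5.1090 [wait]  node(7,5) S=153.4945 payoff=0.0000 vs cont=0.0000 → 0.0000 [wait]  node(7,6) S=210.8489 payoff=0.0000 vs cont=0.0000 → 0.0000 [wait]  node(7,7) S=289.6342 payoff=0.0000 vs cont=0.0000 → 0.0000 [wait]  ⇒ S*(7)=59.2185
t_6: node(6,0) S=36.7824 payoff=64.4976 vs cont=63.5790 → 64.4976 [stop]  node(6,1) S=50.5264 payoff=50.7536 vs cont=49.8350 → 50.7536 [stop]  node(6,2) S=69.4059 payoff=31.8741 vs cont=31.4855 → 31.8741 [stop]  node(6,3) S=95.3400 payoff=5.9400 vs cont=13.1216 → 13.1216 [wait]  node(6,4) S=130.9645 payoff=0.0000 vs cont=2.5865 → 2.5865 [wait]  node(6,5) S=179.9004 payoff=0.0000 vs cont=0.0000 → 0.0000 [wait]  node(6,6) S=247.1215 payoff=0.0000 vs cont=0.0000 → 0.0000 [wait]  ⇒ S*(6)=69.4059
t_5: node(5,0) S=43.1101 payoff=58.1699 vs cont=57.2513 → 58.1699 [stop]  node(5,1) S=59.2185 payoff=42.0615 vs cont=41.1429 → 42.0615 [stop]  node(5,2) S=81.3459 payoff=19.9341 vs cont=22.4961 → 22.4961 [wait]  node(5,3) S=111.7415 payoff=0.0000 vs cont=7.8965 → 7.8965 [wait]  node(5,4) S=153.4945 payoff=0.0000 vs cont=1.3094 → 1.3094 [wait]  node(5,5) S=210.8489 payoff=0.0000 vs cont=0.0000 → 0.0000 [wait]  ⇒ S*(5)=59.2185
t_4: node(4,0) S=50.5264 payoff=50.7536 vs cont=49.8350 → 50.7536 [stop]  node(4,1) S=69.4059 payoff=31.8741 vs cont=32.1972 → 32.1972 [wait]  node(4,2) S=95.3400 payoff=5.9400 vs cont=15.2160 → 15.2160 [wait]  node(4,3) S=130.9645 payoff=0.0000 vs cont=4.6323 → 4.6323 [wait]  node(4,4) S=179.9004 payoff=0.0000 vs cont=0.6629 → 0.6629 [wait]  ⇒ S*(4)=50.5264
t_3: node(3,0) S=59.2185 payoff=42.0615 vs cont=41.2995 → 42.0615 [stop]  node(3,1) S=81.3459 payoff=19.9341 vs cont=23.6749 → 23.6749 [wait]  node(3,2) S=111.7415 payoff=0.0000 vs cont=9.9484 → 9.9484 [wait]  node(3,3) S=153.4945 payoff=0.0000 vs cont=2.6664 → 2.6664 [wait]  ⇒ S*(3)=59.2185
t_2: node(2,0) S=69.4059 payoff=31.8741 vs cont=32.7685 → 32.7685 [wait]  node(2,1) S=95.3400 payoff=5.9400 vs cont=16.8073 → 16.8073 [wait]  node(2,2) S=130.9645 payoff=0.0000 vs cont=6.3288 → 6.3288 [wait]  ⇒ S*(2)=-
t_1: node(1,0) S=81.3459 payoff=19.9341 vs cont=24.7353 → 24.7353 [wait]  node(1,1) S=111.7415 payoff=0.0000 vs cont=11.5762 → 11.5762 [wait]  ⇒ S*(1)=-
t_0: node(0,0) S=95.3400 payoff=5.9400 vs cont=18.1331 → 18.1331 [wait]  ⇒ S*(0)=-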